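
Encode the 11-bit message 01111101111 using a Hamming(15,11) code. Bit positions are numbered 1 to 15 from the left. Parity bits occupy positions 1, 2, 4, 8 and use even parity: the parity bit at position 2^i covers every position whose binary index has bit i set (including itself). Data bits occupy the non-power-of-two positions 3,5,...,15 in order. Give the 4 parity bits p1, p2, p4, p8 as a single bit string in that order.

1110

Place data bits at non-power-of-two positions: b3=0, b5=1, b6=1, b7=1, b9=1, b10=1, b11=0, b12=1, b13=1, b14=1, b15=1.
p1 = XOR of data positions {3,5,7,9,11,13,15} = 0⊕1⊕1⊕1⊕0⊕1⊕1 = 1
p2 = XOR of data positions {3,6,7,10,11,14,15} = 0⊕1⊕1⊕1⊕0⊕1⊕1 = 1
p4 = XOR of data positions {5,6,7,12,13,14,15} = 1⊕1⊕1⊕1⊕1⊕1⊕1 = 1
p8 = XOR of data positions {9,10,11,12,13,14,15} = 1⊕1⊕0⊕1⊕1⊕1⊕1 = 0
Parity bits p1,p2,p4,p8 = 1110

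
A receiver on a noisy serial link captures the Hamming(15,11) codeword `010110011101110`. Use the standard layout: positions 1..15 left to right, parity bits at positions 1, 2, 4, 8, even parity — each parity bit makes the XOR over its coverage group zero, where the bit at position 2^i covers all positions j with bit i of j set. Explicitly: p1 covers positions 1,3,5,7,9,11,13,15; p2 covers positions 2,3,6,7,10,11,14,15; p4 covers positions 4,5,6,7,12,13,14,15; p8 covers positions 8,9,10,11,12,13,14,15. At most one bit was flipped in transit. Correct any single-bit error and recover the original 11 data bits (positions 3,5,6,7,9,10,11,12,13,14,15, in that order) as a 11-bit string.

01011101110

s1: b1⊕b3⊕b5⊕b7⊕b9⊕b11⊕b13⊕b15 = 0⊕0⊕1⊕0⊕1⊕0⊕1⊕0 = 1
s2: b2⊕b3⊕b6⊕b7⊕b10⊕b11⊕b14⊕b15 = 1⊕0⊕0⊕0⊕1⊕0⊕1⊕0 = 1
s4: b4⊕b5⊕b6⊕b7⊕b12⊕b13⊕b14⊕b15 = 1⊕1⊕0⊕0⊕1⊕1⊕1⊕0 = 1
s8: b8⊕b9⊕b10⊕b11⊕b12⊕b13⊕b14⊕b15 = 1⊕1⊕1⊕0⊕1⊕1⊕1⊕0 = 0
Syndrome (s8...s1) = 0111 → position 7.
Flip bit 7: corrected codeword = 010110111101110
Data bits at positions 3,5,6,7,9,10,11,12,13,14,15: 01011101110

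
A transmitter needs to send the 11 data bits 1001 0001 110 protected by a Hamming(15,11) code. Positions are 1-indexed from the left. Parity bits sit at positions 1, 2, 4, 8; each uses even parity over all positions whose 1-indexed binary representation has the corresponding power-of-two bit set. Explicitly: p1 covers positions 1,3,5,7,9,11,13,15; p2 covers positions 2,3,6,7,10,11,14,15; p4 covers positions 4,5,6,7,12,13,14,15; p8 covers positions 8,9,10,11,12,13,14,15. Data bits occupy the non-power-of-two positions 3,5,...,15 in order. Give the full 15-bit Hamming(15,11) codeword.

Place data bits at non-power-of-two positions: b3=1, b5=0, b6=0, b7=1, b9=0, b10=0, b11=0, b12=1, b13=1, b14=1, b15=0.
p1 = XOR of data positions {3,5,7,9,11,13,15} = 1⊕0⊕1⊕0⊕0⊕1⊕0 = 1
p2 = XOR of data positions {3,6,7,10,11,14,15} = 1⊕0⊕1⊕0⊕0⊕1⊕0 = 1
p4 = XOR of data positions {5,6,7,12,13,14,15} = 0⊕0⊕1⊕1⊕1⊕1⊕0 = 0
p8 = XOR of data positions {9,10,11,12,13,14,15} = 0⊕0⊕0⊕1⊕1⊕1⊕0 = 1
Codeword b1..b15 = 111000110001110

111000110001110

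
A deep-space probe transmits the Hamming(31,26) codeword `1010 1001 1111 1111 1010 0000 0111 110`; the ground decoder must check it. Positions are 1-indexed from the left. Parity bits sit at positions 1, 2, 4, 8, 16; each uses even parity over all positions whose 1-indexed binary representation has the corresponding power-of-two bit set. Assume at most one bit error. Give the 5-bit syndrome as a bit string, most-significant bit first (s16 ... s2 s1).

s1: b1⊕b3⊕b5⊕b7⊕b9⊕b11⊕b13⊕b15⊕b17⊕b19⊕b21⊕b23⊕b25⊕b27⊕b29⊕b31 = 1⊕1⊕1⊕0⊕1⊕1⊕1⊕1⊕1⊕1⊕0⊕0⊕0⊕1⊕1⊕0 = 1
s2: b2⊕b3⊕b6⊕b7⊕b10⊕b11⊕b14⊕b15⊕b18⊕b19⊕b22⊕b23⊕b26⊕b27⊕b30⊕b31 = 0⊕1⊕0⊕0⊕1⊕1⊕1⊕1⊕0⊕1⊕0⊕0⊕1⊕1⊕1⊕0 = 1
s4: b4⊕b5⊕b6⊕b7⊕b12⊕b13⊕b14⊕b15⊕b20⊕b21⊕b22⊕b23⊕b28⊕b29⊕b30⊕b31 = 0⊕1⊕0⊕0⊕1⊕1⊕1⊕1⊕0⊕0⊕0⊕0⊕1⊕1⊕1⊕0 = 0
s8: b8⊕b9⊕b10⊕b11⊕b12⊕b13⊕b14⊕b15⊕b24⊕b25⊕b26⊕b27⊕b28⊕b29⊕b30⊕b31 = 1⊕1⊕1⊕1⊕1⊕1⊕1⊕1⊕0⊕0⊕1⊕1⊕1⊕1⊕1⊕0 = 1
s16: b16⊕b17⊕b18⊕b19⊕b20⊕b21⊕b22⊕b23⊕b24⊕b25⊕b26⊕b27⊕b28⊕b29⊕b30⊕b31 = 1⊕1⊕0⊕1⊕0⊕0⊕0⊕0⊕0⊕0⊕1⊕1⊕1⊕1⊕1⊕0 = 0
Syndrome (s16...s1) = 01011 → position 11.

01011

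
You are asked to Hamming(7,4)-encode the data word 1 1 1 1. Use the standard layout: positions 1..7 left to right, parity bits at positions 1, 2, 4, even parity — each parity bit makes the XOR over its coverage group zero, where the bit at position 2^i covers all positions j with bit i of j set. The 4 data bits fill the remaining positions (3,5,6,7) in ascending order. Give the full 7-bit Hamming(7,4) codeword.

1111111

Place data bits at non-power-of-two positions: b3=1, b5=1, b6=1, b7=1.
p1 = XOR of data positions {3,5,7} = 1⊕1⊕1 = 1
p2 = XOR of data positions {3,6,7} = 1⊕1⊕1 = 1
p4 = XOR of data positions {5,6,7} = 1⊕1⊕1 = 1
Codeword b1..b7 = 1111111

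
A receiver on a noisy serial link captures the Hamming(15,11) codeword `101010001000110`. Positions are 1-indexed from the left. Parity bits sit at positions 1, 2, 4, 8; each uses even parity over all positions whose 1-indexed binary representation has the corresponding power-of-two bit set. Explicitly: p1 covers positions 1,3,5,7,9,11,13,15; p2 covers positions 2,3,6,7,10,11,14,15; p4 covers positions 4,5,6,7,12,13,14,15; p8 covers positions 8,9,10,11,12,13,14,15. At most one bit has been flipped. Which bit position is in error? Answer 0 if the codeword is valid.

s1: b1⊕b3⊕b5⊕b7⊕b9⊕b11⊕b13⊕b15 = 1⊕1⊕1⊕0⊕1⊕0⊕1⊕0 = 1
s2: b2⊕b3⊕b6⊕b7⊕b10⊕b11⊕b14⊕b15 = 0⊕1⊕0⊕0⊕0⊕0⊕1⊕0 = 0
s4: b4⊕b5⊕b6⊕b7⊕b12⊕b13⊕b14⊕b15 = 0⊕1⊕0⊕0⊕0⊕1⊕1⊕0 = 1
s8: b8⊕b9⊕b10⊕b11⊕b12⊕b13⊕b14⊕b15 = 0⊕1⊕0⊕0⊕0⊕1⊕1⊕0 = 1
Syndrome (s8...s1) = 1101 → position 13.

13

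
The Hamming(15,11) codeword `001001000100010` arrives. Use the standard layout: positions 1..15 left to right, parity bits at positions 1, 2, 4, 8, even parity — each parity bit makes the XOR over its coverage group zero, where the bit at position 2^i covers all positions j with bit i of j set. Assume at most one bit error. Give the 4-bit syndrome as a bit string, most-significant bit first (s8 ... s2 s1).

0001

s1: b1⊕b3⊕b5⊕b7⊕b9⊕b11⊕b13⊕b15 = 0⊕1⊕0⊕0⊕0⊕0⊕0⊕0 = 1
s2: b2⊕b3⊕b6⊕b7⊕b10⊕b11⊕b14⊕b15 = 0⊕1⊕1⊕0⊕1⊕0⊕1⊕0 = 0
s4: b4⊕b5⊕b6⊕b7⊕b12⊕b13⊕b14⊕b15 = 0⊕0⊕1⊕0⊕0⊕0⊕1⊕0 = 0
s8: b8⊕b9⊕b10⊕b11⊕b12⊕b13⊕b14⊕b15 = 0⊕0⊕1⊕0⊕0⊕0⊕1⊕0 = 0
Syndrome (s8...s1) = 0001 → position 1.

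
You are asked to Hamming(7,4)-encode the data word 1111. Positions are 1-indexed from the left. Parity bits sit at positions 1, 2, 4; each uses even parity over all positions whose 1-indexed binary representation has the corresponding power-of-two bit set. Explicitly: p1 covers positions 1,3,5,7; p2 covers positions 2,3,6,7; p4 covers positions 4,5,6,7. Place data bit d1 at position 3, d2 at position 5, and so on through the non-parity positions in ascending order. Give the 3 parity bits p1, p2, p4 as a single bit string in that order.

Place data bits at non-power-of-two positions: b3=1, b5=1, b6=1, b7=1.
p1 = XOR of data positions {3,5,7} = 1⊕1⊕1 = 1
p2 = XOR of data positions {3,6,7} = 1⊕1⊕1 = 1
p4 = XOR of data positions {5,6,7} = 1⊕1⊕1 = 1
Parity bits p1,p2,p4 = 111

111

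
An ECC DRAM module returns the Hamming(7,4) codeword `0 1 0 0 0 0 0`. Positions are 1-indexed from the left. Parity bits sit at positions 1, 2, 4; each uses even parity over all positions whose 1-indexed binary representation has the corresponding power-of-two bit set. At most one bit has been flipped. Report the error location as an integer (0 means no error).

s1: b1⊕b3⊕b5⊕b7 = 0⊕0⊕0⊕0 = 0
s2: b2⊕b3⊕b6⊕b7 = 1⊕0⊕0⊕0 = 1
s4: b4⊕b5⊕b6⊕b7 = 0⊕0⊕0⊕0 = 0
Syndrome (s4...s1) = 010 → position 2.

2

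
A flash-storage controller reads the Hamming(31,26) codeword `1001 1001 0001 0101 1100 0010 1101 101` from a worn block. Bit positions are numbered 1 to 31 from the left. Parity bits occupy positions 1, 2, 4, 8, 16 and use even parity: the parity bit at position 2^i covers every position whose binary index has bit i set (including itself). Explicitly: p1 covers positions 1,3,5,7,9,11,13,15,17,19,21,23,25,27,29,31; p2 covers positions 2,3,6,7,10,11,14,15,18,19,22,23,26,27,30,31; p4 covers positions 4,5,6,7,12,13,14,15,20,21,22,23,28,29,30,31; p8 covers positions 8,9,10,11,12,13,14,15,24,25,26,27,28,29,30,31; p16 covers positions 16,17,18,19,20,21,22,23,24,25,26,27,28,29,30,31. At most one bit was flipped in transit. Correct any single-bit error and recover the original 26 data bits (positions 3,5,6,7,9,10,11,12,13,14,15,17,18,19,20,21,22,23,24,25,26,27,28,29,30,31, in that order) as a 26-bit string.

01000001010111000101101101

s1: b1⊕b3⊕b5⊕b7⊕b9⊕b11⊕b13⊕b15⊕b17⊕b19⊕b21⊕b23⊕b25⊕b27⊕b29⊕b31 = 1⊕0⊕1⊕0⊕0⊕0⊕0⊕0⊕1⊕0⊕0⊕1⊕1⊕0⊕1⊕1 = 1
s2: b2⊕b3⊕b6⊕b7⊕b10⊕b11⊕b14⊕b15⊕b18⊕b19⊕b22⊕b23⊕b26⊕b27⊕b30⊕b31 = 0⊕0⊕0⊕0⊕0⊕0⊕1⊕0⊕1⊕0⊕0⊕1⊕1⊕0⊕0⊕1 = 1
s4: b4⊕b5⊕b6⊕b7⊕b12⊕b13⊕b14⊕b15⊕b20⊕b21⊕b22⊕b23⊕b28⊕b29⊕b30⊕b31 = 1⊕1⊕0⊕0⊕1⊕0⊕1⊕0⊕0⊕0⊕0⊕1⊕1⊕1⊕0⊕1 = 0
s8: b8⊕b9⊕b10⊕b11⊕b12⊕b13⊕b14⊕b15⊕b24⊕b25⊕b26⊕b27⊕b28⊕b29⊕b30⊕b31 = 1⊕0⊕0⊕0⊕1⊕0⊕1⊕0⊕0⊕1⊕1⊕0⊕1⊕1⊕0⊕1 = 0
s16: b16⊕b17⊕b18⊕b19⊕b20⊕b21⊕b22⊕b23⊕b24⊕b25⊕b26⊕b27⊕b28⊕b29⊕b30⊕b31 = 1⊕1⊕1⊕0⊕0⊕0⊕0⊕1⊕0⊕1⊕1⊕0⊕1⊕1⊕0⊕1 = 1
Syndrome (s16...s1) = 10011 → position 19.
Flip bit 19: corrected codeword = 1001100100010101111000101101101
Data bits at positions 3,5,6,7,9,10,11,12,13,14,15,17,18,19,20,21,22,23,24,25,26,27,28,29,30,31: 01000001010111000101101101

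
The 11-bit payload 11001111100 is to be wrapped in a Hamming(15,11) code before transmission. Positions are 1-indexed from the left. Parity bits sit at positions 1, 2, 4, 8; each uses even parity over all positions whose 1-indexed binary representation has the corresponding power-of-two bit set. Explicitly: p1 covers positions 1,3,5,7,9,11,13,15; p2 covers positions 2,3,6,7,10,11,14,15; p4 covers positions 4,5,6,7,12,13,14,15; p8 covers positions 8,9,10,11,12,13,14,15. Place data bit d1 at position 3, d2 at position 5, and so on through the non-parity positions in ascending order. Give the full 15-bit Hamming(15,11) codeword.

111110011111100

Place data bits at non-power-of-two positions: b3=1, b5=1, b6=0, b7=0, b9=1, b10=1, b11=1, b12=1, b13=1, b14=0, b15=0.
p1 = XOR of data positions {3,5,7,9,11,13,15} = 1⊕1⊕0⊕1⊕1⊕1⊕0 = 1
p2 = XOR of data positions {3,6,7,10,11,14,15} = 1⊕0⊕0⊕1⊕1⊕0⊕0 = 1
p4 = XOR of data positions {5,6,7,12,13,14,15} = 1⊕0⊕0⊕1⊕1⊕0⊕0 = 1
p8 = XOR of data positions {9,10,11,12,13,14,15} = 1⊕1⊕1⊕1⊕1⊕0⊕0 = 1
Codeword b1..b15 = 111110011111100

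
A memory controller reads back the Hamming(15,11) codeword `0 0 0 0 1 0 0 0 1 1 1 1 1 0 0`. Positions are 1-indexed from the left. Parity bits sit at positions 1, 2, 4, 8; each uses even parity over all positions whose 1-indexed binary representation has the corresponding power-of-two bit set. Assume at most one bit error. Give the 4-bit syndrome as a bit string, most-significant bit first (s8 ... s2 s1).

s1: b1⊕b3⊕b5⊕b7⊕b9⊕b11⊕b13⊕b15 = 0⊕0⊕1⊕0⊕1⊕1⊕1⊕0 = 0
s2: b2⊕b3⊕b6⊕b7⊕b10⊕b11⊕b14⊕b15 = 0⊕0⊕0⊕0⊕1⊕1⊕0⊕0 = 0
s4: b4⊕b5⊕b6⊕b7⊕b12⊕b13⊕b14⊕b15 = 0⊕1⊕0⊕0⊕1⊕1⊕0⊕0 = 1
s8: b8⊕b9⊕b10⊕b11⊕b12⊕b13⊕b14⊕b15 = 0⊕1⊕1⊕1⊕1⊕1⊕0⊕0 = 1
Syndrome (s8...s1) = 1100 → position 12.

1100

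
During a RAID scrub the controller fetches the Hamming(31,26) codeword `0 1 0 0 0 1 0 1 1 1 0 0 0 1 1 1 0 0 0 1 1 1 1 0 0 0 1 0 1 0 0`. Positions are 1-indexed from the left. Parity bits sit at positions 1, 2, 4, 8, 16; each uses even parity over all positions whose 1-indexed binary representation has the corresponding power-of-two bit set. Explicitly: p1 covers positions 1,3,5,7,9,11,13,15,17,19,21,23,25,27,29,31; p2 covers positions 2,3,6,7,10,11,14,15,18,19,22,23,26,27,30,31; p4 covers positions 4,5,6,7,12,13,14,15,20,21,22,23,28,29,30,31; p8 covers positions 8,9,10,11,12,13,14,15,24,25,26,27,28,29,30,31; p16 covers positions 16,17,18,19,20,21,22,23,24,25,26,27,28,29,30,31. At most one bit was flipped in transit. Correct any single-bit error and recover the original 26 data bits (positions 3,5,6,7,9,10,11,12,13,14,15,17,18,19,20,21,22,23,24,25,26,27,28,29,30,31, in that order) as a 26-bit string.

00101100011000111110010100

s1: b1⊕b3⊕b5⊕b7⊕b9⊕b11⊕b13⊕b15⊕b17⊕b19⊕b21⊕b23⊕b25⊕b27⊕b29⊕b31 = 0⊕0⊕0⊕0⊕1⊕0⊕0⊕1⊕0⊕0⊕1⊕1⊕0⊕1⊕1⊕0 = 0
s2: b2⊕b3⊕b6⊕b7⊕b10⊕b11⊕b14⊕b15⊕b18⊕b19⊕b22⊕b23⊕b26⊕b27⊕b30⊕b31 = 1⊕0⊕1⊕0⊕1⊕0⊕1⊕1⊕0⊕0⊕1⊕1⊕0⊕1⊕0⊕0 = 0
s4: b4⊕b5⊕b6⊕b7⊕b12⊕b13⊕b14⊕b15⊕b20⊕b21⊕b22⊕b23⊕b28⊕b29⊕b30⊕b31 = 0⊕0⊕1⊕0⊕0⊕0⊕1⊕1⊕1⊕1⊕1⊕1⊕0⊕1⊕0⊕0 = 0
s8: b8⊕b9⊕b10⊕b11⊕b12⊕b13⊕b14⊕b15⊕b24⊕b25⊕b26⊕b27⊕b28⊕b29⊕b30⊕b31 = 1⊕1⊕1⊕0⊕0⊕0⊕1⊕1⊕0⊕0⊕0⊕1⊕0⊕1⊕0⊕0 = 1
s16: b16⊕b17⊕b18⊕b19⊕b20⊕b21⊕b22⊕b23⊕b24⊕b25⊕b26⊕b27⊕b28⊕b29⊕b30⊕b31 = 1⊕0⊕0⊕0⊕1⊕1⊕1⊕1⊕0⊕0⊕0⊕1⊕0⊕1⊕0⊕0 = 1
Syndrome (s16...s1) = 11000 → position 24.
Flip bit 24: corrected codeword = 0100010111000111000111110010100
Data bits at positions 3,5,6,7,9,10,11,12,13,14,15,17,18,19,20,21,22,23,24,25,26,27,28,29,30,31: 00101100011000111110010100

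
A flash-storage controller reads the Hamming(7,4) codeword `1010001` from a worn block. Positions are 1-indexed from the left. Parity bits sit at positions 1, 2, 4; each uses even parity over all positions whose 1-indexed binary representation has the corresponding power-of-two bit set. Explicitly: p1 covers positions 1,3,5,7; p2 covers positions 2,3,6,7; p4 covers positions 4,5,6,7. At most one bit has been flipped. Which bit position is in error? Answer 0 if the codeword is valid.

s1: b1⊕b3⊕b5⊕b7 = 1⊕1⊕0⊕1 = 1
s2: b2⊕b3⊕b6⊕b7 = 0⊕1⊕0⊕1 = 0
s4: b4⊕b5⊕b6⊕b7 = 0⊕0⊕0⊕1 = 1
Syndrome (s4...s1) = 101 → position 5.

5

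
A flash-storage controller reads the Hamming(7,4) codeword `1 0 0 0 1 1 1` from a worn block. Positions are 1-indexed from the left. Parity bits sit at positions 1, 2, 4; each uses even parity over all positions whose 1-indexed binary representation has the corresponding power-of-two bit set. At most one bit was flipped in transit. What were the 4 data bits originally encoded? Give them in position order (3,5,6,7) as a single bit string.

0011

s1: b1⊕b3⊕b5⊕b7 = 1⊕0⊕1⊕1 = 1
s2: b2⊕b3⊕b6⊕b7 = 0⊕0⊕1⊕1 = 0
s4: b4⊕b5⊕b6⊕b7 = 0⊕1⊕1⊕1 = 1
Syndrome (s4...s1) = 101 → position 5.
Flip bit 5: corrected codeword = 1000011
Data bits at positions 3,5,6,7: 0011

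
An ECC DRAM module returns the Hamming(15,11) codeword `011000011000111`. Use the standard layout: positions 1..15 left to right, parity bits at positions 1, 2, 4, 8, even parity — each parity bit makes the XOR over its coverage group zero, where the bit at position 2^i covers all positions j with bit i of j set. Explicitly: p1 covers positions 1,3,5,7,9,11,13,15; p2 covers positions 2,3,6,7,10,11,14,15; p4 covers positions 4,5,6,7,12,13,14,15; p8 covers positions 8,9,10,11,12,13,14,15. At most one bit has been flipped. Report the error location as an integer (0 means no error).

12

s1: b1⊕b3⊕b5⊕b7⊕b9⊕b11⊕b13⊕b15 = 0⊕1⊕0⊕0⊕1⊕0⊕1⊕1 = 0
s2: b2⊕b3⊕b6⊕b7⊕b10⊕b11⊕b14⊕b15 = 1⊕1⊕0⊕0⊕0⊕0⊕1⊕1 = 0
s4: b4⊕b5⊕b6⊕b7⊕b12⊕b13⊕b14⊕b15 = 0⊕0⊕0⊕0⊕0⊕1⊕1⊕1 = 1
s8: b8⊕b9⊕b10⊕b11⊕b12⊕b13⊕b14⊕b15 = 1⊕1⊕0⊕0⊕0⊕1⊕1⊕1 = 1
Syndrome (s8...s1) = 1100 → position 12.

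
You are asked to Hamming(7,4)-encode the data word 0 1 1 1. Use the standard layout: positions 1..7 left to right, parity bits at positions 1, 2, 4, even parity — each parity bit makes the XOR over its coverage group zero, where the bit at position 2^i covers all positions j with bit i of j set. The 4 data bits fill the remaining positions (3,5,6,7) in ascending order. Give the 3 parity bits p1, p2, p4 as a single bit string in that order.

Place data bits at non-power-of-two positions: b3=0, b5=1, b6=1, b7=1.
p1 = XOR of data positions {3,5,7} = 0⊕1⊕1 = 0
p2 = XOR of data positions {3,6,7} = 0⊕1⊕1 = 0
p4 = XOR of data positions {5,6,7} = 1⊕1⊕1 = 1
Parity bits p1,p2,p4 = 001

001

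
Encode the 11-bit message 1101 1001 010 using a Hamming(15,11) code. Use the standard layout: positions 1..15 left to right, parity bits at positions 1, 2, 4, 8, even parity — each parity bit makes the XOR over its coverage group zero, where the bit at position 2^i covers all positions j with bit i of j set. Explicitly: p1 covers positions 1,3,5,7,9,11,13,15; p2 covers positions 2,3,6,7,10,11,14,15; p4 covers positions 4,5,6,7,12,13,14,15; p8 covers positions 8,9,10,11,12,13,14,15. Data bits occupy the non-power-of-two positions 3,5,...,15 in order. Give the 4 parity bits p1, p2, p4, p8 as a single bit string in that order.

0101

Place data bits at non-power-of-two positions: b3=1, b5=1, b6=0, b7=1, b9=1, b10=0, b11=0, b12=1, b13=0, b14=1, b15=0.
p1 = XOR of data positions {3,5,7,9,11,13,15} = 1⊕1⊕1⊕1⊕0⊕0⊕0 = 0
p2 = XOR of data positions {3,6,7,10,11,14,15} = 1⊕0⊕1⊕0⊕0⊕1⊕0 = 1
p4 = XOR of data positions {5,6,7,12,13,14,15} = 1⊕0⊕1⊕1⊕0⊕1⊕0 = 0
p8 = XOR of data positions {9,10,11,12,13,14,15} = 1⊕0⊕0⊕1⊕0⊕1⊕0 = 1
Parity bits p1,p2,p4,p8 = 0101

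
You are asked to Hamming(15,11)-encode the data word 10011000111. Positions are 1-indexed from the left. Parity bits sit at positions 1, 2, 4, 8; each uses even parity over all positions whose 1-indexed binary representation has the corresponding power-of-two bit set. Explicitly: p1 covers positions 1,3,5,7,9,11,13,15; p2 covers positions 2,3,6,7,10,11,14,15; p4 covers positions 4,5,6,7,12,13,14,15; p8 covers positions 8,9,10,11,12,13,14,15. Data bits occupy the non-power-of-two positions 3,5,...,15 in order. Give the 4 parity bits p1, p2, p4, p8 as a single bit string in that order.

1000

Place data bits at non-power-of-two positions: b3=1, b5=0, b6=0, b7=1, b9=1, b10=0, b11=0, b12=0, b13=1, b14=1, b15=1.
p1 = XOR of data positions {3,5,7,9,11,13,15} = 1⊕0⊕1⊕1⊕0⊕1⊕1 = 1
p2 = XOR of data positions {3,6,7,10,11,14,15} = 1⊕0⊕1⊕0⊕0⊕1⊕1 = 0
p4 = XOR of data positions {5,6,7,12,13,14,15} = 0⊕0⊕1⊕0⊕1⊕1⊕1 = 0
p8 = XOR of data positions {9,10,11,12,13,14,15} = 1⊕0⊕0⊕0⊕1⊕1⊕1 = 0
Parity bits p1,p2,p4,p8 = 1000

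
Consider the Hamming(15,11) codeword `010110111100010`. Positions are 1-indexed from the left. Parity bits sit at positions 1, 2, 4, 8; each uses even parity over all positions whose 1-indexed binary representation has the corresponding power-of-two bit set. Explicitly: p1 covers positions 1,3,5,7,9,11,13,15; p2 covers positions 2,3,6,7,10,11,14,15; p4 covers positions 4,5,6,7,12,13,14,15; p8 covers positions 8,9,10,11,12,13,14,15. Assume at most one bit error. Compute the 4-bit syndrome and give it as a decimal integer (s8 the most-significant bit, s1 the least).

s1: b1⊕b3⊕b5⊕b7⊕b9⊕b11⊕b13⊕b15 = 0⊕0⊕1⊕1⊕1⊕0⊕0⊕0 = 1
s2: b2⊕b3⊕b6⊕b7⊕b10⊕b11⊕b14⊕b15 = 1⊕0⊕0⊕1⊕1⊕0⊕1⊕0 = 0
s4: b4⊕b5⊕b6⊕b7⊕b12⊕b13⊕b14⊕b15 = 1⊕1⊕0⊕1⊕0⊕0⊕1⊕0 = 0
s8: b8⊕b9⊕b10⊕b11⊕b12⊕b13⊕b14⊕b15 = 1⊕1⊕1⊕0⊕0⊕0⊕1⊕0 = 0
Syndrome (s8...s1) = 0001 → position 1.

1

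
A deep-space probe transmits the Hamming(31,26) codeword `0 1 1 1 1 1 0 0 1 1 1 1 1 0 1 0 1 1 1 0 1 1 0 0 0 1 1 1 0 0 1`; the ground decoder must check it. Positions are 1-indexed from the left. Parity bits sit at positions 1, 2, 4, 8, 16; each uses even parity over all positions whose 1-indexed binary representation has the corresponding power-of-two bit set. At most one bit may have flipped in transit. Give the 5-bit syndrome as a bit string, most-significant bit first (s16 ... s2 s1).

10001

s1: b1⊕b3⊕b5⊕b7⊕b9⊕b11⊕b13⊕b15⊕b17⊕b19⊕b21⊕b23⊕b25⊕b27⊕b29⊕b31 = 0⊕1⊕1⊕0⊕1⊕1⊕1⊕1⊕1⊕1⊕1⊕0⊕0⊕1⊕0⊕1 = 1
s2: b2⊕b3⊕b6⊕b7⊕b10⊕b11⊕b14⊕b15⊕b18⊕b19⊕b22⊕b23⊕b26⊕b27⊕b30⊕b31 = 1⊕1⊕1⊕0⊕1⊕1⊕0⊕1⊕1⊕1⊕1⊕0⊕1⊕1⊕0⊕1 = 0
s4: b4⊕b5⊕b6⊕b7⊕b12⊕b13⊕b14⊕b15⊕b20⊕b21⊕b22⊕b23⊕b28⊕b29⊕b30⊕b31 = 1⊕1⊕1⊕0⊕1⊕1⊕0⊕1⊕0⊕1⊕1⊕0⊕1⊕0⊕0⊕1 = 0
s8: b8⊕b9⊕b10⊕b11⊕b12⊕b13⊕b14⊕b15⊕b24⊕b25⊕b26⊕b27⊕b28⊕b29⊕b30⊕b31 = 0⊕1⊕1⊕1⊕1⊕1⊕0⊕1⊕0⊕0⊕1⊕1⊕1⊕0⊕0⊕1 = 0
s16: b16⊕b17⊕b18⊕b19⊕b20⊕b21⊕b22⊕b23⊕b24⊕b25⊕b26⊕b27⊕b28⊕b29⊕b30⊕b31 = 0⊕1⊕1⊕1⊕0⊕1⊕1⊕0⊕0⊕0⊕1⊕1⊕1⊕0⊕0⊕1 = 1
Syndrome (s16...s1) = 10001 → position 17.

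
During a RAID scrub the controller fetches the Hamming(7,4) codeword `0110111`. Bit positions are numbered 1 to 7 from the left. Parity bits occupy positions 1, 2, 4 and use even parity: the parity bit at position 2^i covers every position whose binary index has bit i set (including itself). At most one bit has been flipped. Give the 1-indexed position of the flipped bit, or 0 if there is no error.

5

s1: b1⊕b3⊕b5⊕b7 = 0⊕1⊕1⊕1 = 1
s2: b2⊕b3⊕b6⊕b7 = 1⊕1⊕1⊕1 = 0
s4: b4⊕b5⊕b6⊕b7 = 0⊕1⊕1⊕1 = 1
Syndrome (s4...s1) = 101 → position 5.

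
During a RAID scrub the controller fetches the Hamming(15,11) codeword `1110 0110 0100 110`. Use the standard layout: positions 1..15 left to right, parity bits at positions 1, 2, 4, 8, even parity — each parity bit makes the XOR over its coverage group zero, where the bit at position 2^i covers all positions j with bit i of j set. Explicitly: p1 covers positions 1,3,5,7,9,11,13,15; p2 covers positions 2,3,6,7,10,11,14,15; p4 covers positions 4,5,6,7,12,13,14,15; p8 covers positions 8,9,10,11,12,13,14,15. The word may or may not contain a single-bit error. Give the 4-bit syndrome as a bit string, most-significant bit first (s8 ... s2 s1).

s1: b1⊕b3⊕b5⊕b7⊕b9⊕b11⊕b13⊕b15 = 1⊕1⊕0⊕1⊕0⊕0⊕1⊕0 = 0
s2: b2⊕b3⊕b6⊕b7⊕b10⊕b11⊕b14⊕b15 = 1⊕1⊕1⊕1⊕1⊕0⊕1⊕0 = 0
s4: b4⊕b5⊕b6⊕b7⊕b12⊕b13⊕b14⊕b15 = 0⊕0⊕1⊕1⊕0⊕1⊕1⊕0 = 0
s8: b8⊕b9⊕b10⊕b11⊕b12⊕b13⊕b14⊕b15 = 0⊕0⊕1⊕0⊕0⊕1⊕1⊕0 = 1
Syndrome (s8...s1) = 1000 → position 8.

1000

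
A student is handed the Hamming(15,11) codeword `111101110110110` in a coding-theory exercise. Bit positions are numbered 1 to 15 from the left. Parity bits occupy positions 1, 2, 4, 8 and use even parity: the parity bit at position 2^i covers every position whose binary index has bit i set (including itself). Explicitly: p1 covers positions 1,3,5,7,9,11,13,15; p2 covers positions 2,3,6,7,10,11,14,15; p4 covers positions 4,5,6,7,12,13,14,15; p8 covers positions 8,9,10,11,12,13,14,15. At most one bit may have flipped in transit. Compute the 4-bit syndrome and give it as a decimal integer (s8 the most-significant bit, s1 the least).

15

s1: b1⊕b3⊕b5⊕b7⊕b9⊕b11⊕b13⊕b15 = 1⊕1⊕0⊕1⊕0⊕1⊕1⊕0 = 1
s2: b2⊕b3⊕b6⊕b7⊕b10⊕b11⊕b14⊕b15 = 1⊕1⊕1⊕1⊕1⊕1⊕1⊕0 = 1
s4: b4⊕b5⊕b6⊕b7⊕b12⊕b13⊕b14⊕b15 = 1⊕0⊕1⊕1⊕0⊕1⊕1⊕0 = 1
s8: b8⊕b9⊕b10⊕b11⊕b12⊕b13⊕b14⊕b15 = 1⊕0⊕1⊕1⊕0⊕1⊕1⊕0 = 1
Syndrome (s8...s1) = 1111 → position 15.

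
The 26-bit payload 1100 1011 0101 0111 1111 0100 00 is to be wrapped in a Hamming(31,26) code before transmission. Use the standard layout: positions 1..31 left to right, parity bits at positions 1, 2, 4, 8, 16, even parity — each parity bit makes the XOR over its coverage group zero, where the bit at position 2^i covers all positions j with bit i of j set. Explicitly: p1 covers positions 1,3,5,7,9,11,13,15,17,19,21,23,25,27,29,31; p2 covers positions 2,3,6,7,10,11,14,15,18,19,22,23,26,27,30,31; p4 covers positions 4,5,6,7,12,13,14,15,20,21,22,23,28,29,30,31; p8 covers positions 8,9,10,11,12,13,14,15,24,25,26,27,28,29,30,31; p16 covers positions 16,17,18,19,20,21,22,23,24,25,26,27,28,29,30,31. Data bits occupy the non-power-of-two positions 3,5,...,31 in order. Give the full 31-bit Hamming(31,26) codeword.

0111100110110101101111111010000

Place data bits at non-power-of-two positions: b3=1, b5=1, b6=0, b7=0, b9=1, b10=0, b11=1, b12=1, b13=0, b14=1, b15=0, b17=1, b18=0, b19=1, b20=1, b21=1, b22=1, b23=1, b24=1, b25=1, b26=0, b27=1, b28=0, b29=0, b30=0, b31=0.
p1 = XOR of data positions {3,5,7,9,11,13,15,17,19,21,23,25,27,29,31} = 1⊕1⊕0⊕1⊕1⊕0⊕0⊕1⊕1⊕1⊕1⊕1⊕1⊕0⊕0 = 0
p2 = XOR of data positions {3,6,7,10,11,14,15,18,19,22,23,26,27,30,31} = 1⊕0⊕0⊕0⊕1⊕1⊕0⊕0⊕1⊕1⊕1⊕0⊕1⊕0⊕0 = 1
p4 = XOR of data positions {5,6,7,12,13,14,15,20,21,22,23,28,29,30,31} = 1⊕0⊕0⊕1⊕0⊕1⊕0⊕1⊕1⊕1⊕1⊕0⊕0⊕0⊕0 = 1
p8 = XOR of data positions {9,10,11,12,13,14,15,24,25,26,27,28,29,30,31} = 1⊕0⊕1⊕1⊕0⊕1⊕0⊕1⊕1⊕0⊕1⊕0⊕0⊕0⊕0 = 1
p16 = XOR of data positions {17,18,19,20,21,22,23,24,25,26,27,28,29,30,31} = 1⊕0⊕1⊕1⊕1⊕1⊕1⊕1⊕1⊕0⊕1⊕0⊕0⊕0⊕0 = 1
Codeword b1..b31 = 0111100110110101101111111010000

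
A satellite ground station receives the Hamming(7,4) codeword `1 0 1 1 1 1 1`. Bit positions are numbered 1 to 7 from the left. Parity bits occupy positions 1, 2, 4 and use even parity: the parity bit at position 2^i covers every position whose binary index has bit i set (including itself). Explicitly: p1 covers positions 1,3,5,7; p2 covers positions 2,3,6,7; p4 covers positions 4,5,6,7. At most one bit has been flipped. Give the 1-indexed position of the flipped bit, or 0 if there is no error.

s1: b1⊕b3⊕b5⊕b7 = 1⊕1⊕1⊕1 = 0
s2: b2⊕b3⊕b6⊕b7 = 0⊕1⊕1⊕1 = 1
s4: b4⊕b5⊕b6⊕b7 = 1⊕1⊕1⊕1 = 0
Syndrome (s4...s1) = 010 → position 2.

2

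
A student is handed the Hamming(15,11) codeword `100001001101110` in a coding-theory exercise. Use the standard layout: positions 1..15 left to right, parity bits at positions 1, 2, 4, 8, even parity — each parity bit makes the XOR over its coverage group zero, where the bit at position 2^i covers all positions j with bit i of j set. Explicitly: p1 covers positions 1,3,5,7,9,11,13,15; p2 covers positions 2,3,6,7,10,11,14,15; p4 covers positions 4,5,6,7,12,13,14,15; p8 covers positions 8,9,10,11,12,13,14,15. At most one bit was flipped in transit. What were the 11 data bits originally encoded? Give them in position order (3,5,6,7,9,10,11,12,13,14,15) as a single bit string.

s1: b1⊕b3⊕b5⊕b7⊕b9⊕b11⊕b13⊕b15 = 1⊕0⊕0⊕0⊕1⊕0⊕1⊕0 = 1
s2: b2⊕b3⊕b6⊕b7⊕b10⊕b11⊕b14⊕b15 = 0⊕0⊕1⊕0⊕1⊕0⊕1⊕0 = 1
s4: b4⊕b5⊕b6⊕b7⊕b12⊕b13⊕b14⊕b15 = 0⊕0⊕1⊕0⊕1⊕1⊕1⊕0 = 0
s8: b8⊕b9⊕b10⊕b11⊕b12⊕b13⊕b14⊕b15 = 0⊕1⊕1⊕0⊕1⊕1⊕1⊕0 = 1
Syndrome (s8...s1) = 1011 → position 11.
Flip bit 11: corrected codeword = 100001001111110
Data bits at positions 3,5,6,7,9,10,11,12,13,14,15: 00101111110

00101111110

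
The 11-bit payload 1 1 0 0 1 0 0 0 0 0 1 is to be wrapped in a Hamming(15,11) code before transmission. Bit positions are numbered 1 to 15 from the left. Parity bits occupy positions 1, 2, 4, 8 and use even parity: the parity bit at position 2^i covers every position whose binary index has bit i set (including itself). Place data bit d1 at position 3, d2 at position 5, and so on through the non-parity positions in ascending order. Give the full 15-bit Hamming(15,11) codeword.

001010001000001

Place data bits at non-power-of-two positions: b3=1, b5=1, b6=0, b7=0, b9=1, b10=0, b11=0, b12=0, b13=0, b14=0, b15=1.
p1 = XOR of data positions {3,5,7,9,11,13,15} = 1⊕1⊕0⊕1⊕0⊕0⊕1 = 0
p2 = XOR of data positions {3,6,7,10,11,14,15} = 1⊕0⊕0⊕0⊕0⊕0⊕1 = 0
p4 = XOR of data positions {5,6,7,12,13,14,15} = 1⊕0⊕0⊕0⊕0⊕0⊕1 = 0
p8 = XOR of data positions {9,10,11,12,13,14,15} = 1⊕0⊕0⊕0⊕0⊕0⊕1 = 0
Codeword b1..b15 = 001010001000001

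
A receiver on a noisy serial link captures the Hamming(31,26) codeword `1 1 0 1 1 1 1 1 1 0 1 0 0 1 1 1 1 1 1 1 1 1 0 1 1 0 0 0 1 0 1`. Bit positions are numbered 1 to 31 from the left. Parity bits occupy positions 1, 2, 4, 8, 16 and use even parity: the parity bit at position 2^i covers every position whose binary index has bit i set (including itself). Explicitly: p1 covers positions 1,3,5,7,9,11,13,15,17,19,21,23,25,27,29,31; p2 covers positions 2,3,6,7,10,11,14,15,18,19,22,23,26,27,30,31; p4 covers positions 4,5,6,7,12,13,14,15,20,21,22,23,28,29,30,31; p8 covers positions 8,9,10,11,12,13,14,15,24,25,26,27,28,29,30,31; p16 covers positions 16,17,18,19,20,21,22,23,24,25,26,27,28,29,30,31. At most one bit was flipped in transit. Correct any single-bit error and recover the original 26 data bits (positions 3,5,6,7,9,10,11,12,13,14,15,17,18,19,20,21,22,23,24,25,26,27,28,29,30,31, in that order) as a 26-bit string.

01111010011111111011001101

s1: b1⊕b3⊕b5⊕b7⊕b9⊕b11⊕b13⊕b15⊕b17⊕b19⊕b21⊕b23⊕b25⊕b27⊕b29⊕b31 = 1⊕0⊕1⊕1⊕1⊕1⊕0⊕1⊕1⊕1⊕1⊕0⊕1⊕0⊕1⊕1 = 0
s2: b2⊕b3⊕b6⊕b7⊕b10⊕b11⊕b14⊕b15⊕b18⊕b19⊕b22⊕b23⊕b26⊕b27⊕b30⊕b31 = 1⊕0⊕1⊕1⊕0⊕1⊕1⊕1⊕1⊕1⊕1⊕0⊕0⊕0⊕0⊕1 = 0
s4: b4⊕b5⊕b6⊕b7⊕b12⊕b13⊕b14⊕b15⊕b20⊕b21⊕b22⊕b23⊕b28⊕b29⊕b30⊕b31 = 1⊕1⊕1⊕1⊕0⊕0⊕1⊕1⊕1⊕1⊕1⊕0⊕0⊕1⊕0⊕1 = 1
s8: b8⊕b9⊕b10⊕b11⊕b12⊕b13⊕b14⊕b15⊕b24⊕b25⊕b26⊕b27⊕b28⊕b29⊕b30⊕b31 = 1⊕1⊕0⊕1⊕0⊕0⊕1⊕1⊕1⊕1⊕0⊕0⊕0⊕1⊕0⊕1 = 1
s16: b16⊕b17⊕b18⊕b19⊕b20⊕b21⊕b22⊕b23⊕b24⊕b25⊕b26⊕b27⊕b28⊕b29⊕b30⊕b31 = 1⊕1⊕1⊕1⊕1⊕1⊕1⊕0⊕1⊕1⊕0⊕0⊕0⊕1⊕0⊕1 = 1
Syndrome (s16...s1) = 11100 → position 28.
Flip bit 28: corrected codeword = 1101111110100111111111011001101
Data bits at positions 3,5,6,7,9,10,11,12,13,14,15,17,18,19,20,21,22,23,24,25,26,27,28,29,30,31: 01111010011111111011001101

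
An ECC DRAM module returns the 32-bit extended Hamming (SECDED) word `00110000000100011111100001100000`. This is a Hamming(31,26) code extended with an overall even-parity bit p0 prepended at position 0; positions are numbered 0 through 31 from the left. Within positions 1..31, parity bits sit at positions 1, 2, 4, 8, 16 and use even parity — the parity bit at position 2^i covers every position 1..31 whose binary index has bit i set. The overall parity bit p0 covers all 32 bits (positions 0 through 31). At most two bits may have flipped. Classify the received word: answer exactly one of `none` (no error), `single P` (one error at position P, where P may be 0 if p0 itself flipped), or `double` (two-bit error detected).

s1: b1⊕b3⊕b5⊕b7⊕b9⊕b11⊕b13⊕b15⊕b17⊕b19⊕b21⊕b23⊕b25⊕b27⊕b29⊕b31 = 0⊕1⊕0⊕0⊕0⊕1⊕0⊕1⊕1⊕1⊕0⊕0⊕1⊕0⊕0⊕0 = 0
s2: b2⊕b3⊕b6⊕b7⊕b10⊕b11⊕b14⊕b15⊕b18⊕b19⊕b22⊕b23⊕b26⊕b27⊕b30⊕b31 = 1⊕1⊕0⊕0⊕0⊕1⊕0⊕1⊕1⊕1⊕0⊕0⊕1⊕0⊕0⊕0 = 1
s4: b4⊕b5⊕b6⊕b7⊕b12⊕b13⊕b14⊕b15⊕b20⊕b21⊕b22⊕b23⊕b28⊕b29⊕b30⊕b31 = 0⊕0⊕0⊕0⊕0⊕0⊕0⊕1⊕1⊕0⊕0⊕0⊕0⊕0⊕0⊕0 = 0
s8: b8⊕b9⊕b10⊕b11⊕b12⊕b13⊕b14⊕b15⊕b24⊕b25⊕b26⊕b27⊕b28⊕b29⊕b30⊕b31 = 0⊕0⊕0⊕1⊕0⊕0⊕0⊕1⊕0⊕1⊕1⊕0⊕0⊕0⊕0⊕0 = 0
s16: b16⊕b17⊕b18⊕b19⊕b20⊕b21⊕b22⊕b23⊕b24⊕b25⊕b26⊕b27⊕b28⊕b29⊕b30⊕b31 = 1⊕1⊕1⊕1⊕1⊕0⊕0⊕0⊕0⊕1⊕1⊕0⊕0⊕0⊕0⊕0 = 1
Syndrome (s16...s1) = 10010 → position 18.
Overall parity (XOR of all 32 bits, including p0): 0⊕0⊕1⊕1⊕0⊕0⊕0⊕0⊕0⊕0⊕0⊕1⊕0⊕0⊕0⊕1⊕1⊕1⊕1⊕1⊕1⊕0⊕0⊕0⊕0⊕1⊕1⊕0⊕0⊕0⊕0⊕0 = 1
Overall=1, syndrome position=18 → single-bit error at position 18.

single 18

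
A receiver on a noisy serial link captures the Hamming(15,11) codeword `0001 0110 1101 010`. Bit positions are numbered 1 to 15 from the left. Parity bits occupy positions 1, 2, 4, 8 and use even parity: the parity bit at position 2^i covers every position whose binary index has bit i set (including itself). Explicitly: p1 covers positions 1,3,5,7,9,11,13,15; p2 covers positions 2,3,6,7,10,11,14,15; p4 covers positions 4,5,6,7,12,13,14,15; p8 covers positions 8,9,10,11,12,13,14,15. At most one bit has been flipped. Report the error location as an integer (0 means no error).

4

s1: b1⊕b3⊕b5⊕b7⊕b9⊕b11⊕b13⊕b15 = 0⊕0⊕0⊕1⊕1⊕0⊕0⊕0 = 0
s2: b2⊕b3⊕b6⊕b7⊕b10⊕b11⊕b14⊕b15 = 0⊕0⊕1⊕1⊕1⊕0⊕1⊕0 = 0
s4: b4⊕b5⊕b6⊕b7⊕b12⊕b13⊕b14⊕b15 = 1⊕0⊕1⊕1⊕1⊕0⊕1⊕0 = 1
s8: b8⊕b9⊕b10⊕b11⊕b12⊕b13⊕b14⊕b15 = 0⊕1⊕1⊕0⊕1⊕0⊕1⊕0 = 0
Syndrome (s8...s1) = 0100 → position 4.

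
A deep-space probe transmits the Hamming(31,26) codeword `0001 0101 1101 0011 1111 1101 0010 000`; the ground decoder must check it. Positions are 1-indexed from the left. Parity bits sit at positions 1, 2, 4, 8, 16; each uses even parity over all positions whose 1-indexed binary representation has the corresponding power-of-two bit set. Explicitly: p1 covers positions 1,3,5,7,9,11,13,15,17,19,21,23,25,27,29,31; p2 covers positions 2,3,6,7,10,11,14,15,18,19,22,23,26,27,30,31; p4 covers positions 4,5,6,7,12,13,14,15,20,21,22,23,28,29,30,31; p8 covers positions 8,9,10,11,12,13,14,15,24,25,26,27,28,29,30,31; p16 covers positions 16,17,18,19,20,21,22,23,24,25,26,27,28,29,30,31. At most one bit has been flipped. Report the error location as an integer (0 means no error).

s1: b1⊕b3⊕b5⊕b7⊕b9⊕b11⊕b13⊕b15⊕b17⊕b19⊕b21⊕b23⊕b25⊕b27⊕b29⊕b31 = 0⊕0⊕0⊕0⊕1⊕0⊕0⊕1⊕1⊕1⊕1⊕0⊕0⊕1⊕0⊕0 = 0
s2: b2⊕b3⊕b6⊕b7⊕b10⊕b11⊕b14⊕b15⊕b18⊕b19⊕b22⊕b23⊕b26⊕b27⊕b30⊕b31 = 0⊕0⊕1⊕0⊕1⊕0⊕0⊕1⊕1⊕1⊕1⊕0⊕0⊕1⊕0⊕0 = 1
s4: b4⊕b5⊕b6⊕b7⊕b12⊕b13⊕b14⊕b15⊕b20⊕b21⊕b22⊕b23⊕b28⊕b29⊕b30⊕b31 = 1⊕0⊕1⊕0⊕1⊕0⊕0⊕1⊕1⊕1⊕1⊕0⊕0⊕0⊕0⊕0 = 1
s8: b8⊕b9⊕b10⊕b11⊕b12⊕b13⊕b14⊕b15⊕b24⊕b25⊕b26⊕b27⊕b28⊕b29⊕b30⊕b31 = 1⊕1⊕1⊕0⊕1⊕0⊕0⊕1⊕1⊕0⊕0⊕1⊕0⊕0⊕0⊕0 = 1
s16: b16⊕b17⊕b18⊕b19⊕b20⊕b21⊕b22⊕b23⊕b24⊕b25⊕b26⊕b27⊕b28⊕b29⊕b30⊕b31 = 1⊕1⊕1⊕1⊕1⊕1⊕1⊕0⊕1⊕0⊕0⊕1⊕0⊕0⊕0⊕0 = 1
Syndrome (s16...s1) = 11110 → position 30.

30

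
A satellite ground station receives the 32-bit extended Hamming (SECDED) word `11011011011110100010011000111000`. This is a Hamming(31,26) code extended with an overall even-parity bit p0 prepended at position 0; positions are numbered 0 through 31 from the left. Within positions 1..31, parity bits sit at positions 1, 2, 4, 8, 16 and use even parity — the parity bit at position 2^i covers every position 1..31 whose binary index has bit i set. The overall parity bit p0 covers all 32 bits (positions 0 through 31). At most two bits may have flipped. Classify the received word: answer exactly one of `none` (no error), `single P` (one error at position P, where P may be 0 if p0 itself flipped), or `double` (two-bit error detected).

single 1

s1: b1⊕b3⊕b5⊕b7⊕b9⊕b11⊕b13⊕b15⊕b17⊕b19⊕b21⊕b23⊕b25⊕b27⊕b29⊕b31 = 1⊕1⊕0⊕1⊕1⊕1⊕0⊕0⊕0⊕0⊕1⊕0⊕0⊕1⊕0⊕0 = 1
s2: b2⊕b3⊕b6⊕b7⊕b10⊕b11⊕b14⊕b15⊕b18⊕b19⊕b22⊕b23⊕b26⊕b27⊕b30⊕b31 = 0⊕1⊕1⊕1⊕1⊕1⊕1⊕0⊕1⊕0⊕1⊕0⊕1⊕1⊕0⊕0 = 0
s4: b4⊕b5⊕b6⊕b7⊕b12⊕b13⊕b14⊕b15⊕b20⊕b21⊕b22⊕b23⊕b28⊕b29⊕b30⊕b31 = 1⊕0⊕1⊕1⊕1⊕0⊕1⊕0⊕0⊕1⊕1⊕0⊕1⊕0⊕0⊕0 = 0
s8: b8⊕b9⊕b10⊕b11⊕b12⊕b13⊕b14⊕b15⊕b24⊕b25⊕b26⊕b27⊕b28⊕b29⊕b30⊕b31 = 0⊕1⊕1⊕1⊕1⊕0⊕1⊕0⊕0⊕0⊕1⊕1⊕1⊕0⊕0⊕0 = 0
s16: b16⊕b17⊕b18⊕b19⊕b20⊕b21⊕b22⊕b23⊕b24⊕b25⊕b26⊕b27⊕b28⊕b29⊕b30⊕b31 = 0⊕0⊕1⊕0⊕0⊕1⊕1⊕0⊕0⊕0⊕1⊕1⊕1⊕0⊕0⊕0 = 0
Syndrome (s16...s1) = 00001 → position 1.
Overall parity (XOR of all 32 bits, including p0): 1⊕1⊕0⊕1⊕1⊕0⊕1⊕1⊕0⊕1⊕1⊕1⊕1⊕0⊕1⊕0⊕0⊕0⊕1⊕0⊕0⊕1⊕1⊕0⊕0⊕0⊕1⊕1⊕1⊕0⊕0⊕0 = 1
Overall=1, syndrome position=1 → single-bit error at position 1.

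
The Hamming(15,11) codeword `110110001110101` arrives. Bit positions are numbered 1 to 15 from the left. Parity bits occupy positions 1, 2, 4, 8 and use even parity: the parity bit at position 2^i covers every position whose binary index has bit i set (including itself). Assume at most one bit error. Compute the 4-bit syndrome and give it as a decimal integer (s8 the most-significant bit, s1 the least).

s1: b1⊕b3⊕b5⊕b7⊕b9⊕b11⊕b13⊕b15 = 1⊕0⊕1⊕0⊕1⊕1⊕1⊕1 = 0
s2: b2⊕b3⊕b6⊕b7⊕b10⊕b11⊕b14⊕b15 = 1⊕0⊕0⊕0⊕1⊕1⊕0⊕1 = 0
s4: b4⊕b5⊕b6⊕b7⊕b12⊕b13⊕b14⊕b15 = 1⊕1⊕0⊕0⊕0⊕1⊕0⊕1 = 0
s8: b8⊕b9⊕b10⊕b11⊕b12⊕b13⊕b14⊕b15 = 0⊕1⊕1⊕1⊕0⊕1⊕0⊕1 = 1
Syndrome (s8...s1) = 1000 → position 8.

8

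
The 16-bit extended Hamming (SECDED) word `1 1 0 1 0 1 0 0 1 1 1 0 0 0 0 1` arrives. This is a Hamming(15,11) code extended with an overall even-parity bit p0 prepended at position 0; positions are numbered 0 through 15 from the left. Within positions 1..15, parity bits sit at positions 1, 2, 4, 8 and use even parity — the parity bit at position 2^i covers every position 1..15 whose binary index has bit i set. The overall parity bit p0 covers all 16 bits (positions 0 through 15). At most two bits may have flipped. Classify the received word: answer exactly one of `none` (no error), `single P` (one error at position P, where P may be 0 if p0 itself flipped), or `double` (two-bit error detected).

s1: b1⊕b3⊕b5⊕b7⊕b9⊕b11⊕b13⊕b15 = 1⊕1⊕1⊕0⊕1⊕0⊕0⊕1 = 1
s2: b2⊕b3⊕b6⊕b7⊕b10⊕b11⊕b14⊕b15 = 0⊕1⊕0⊕0⊕1⊕0⊕0⊕1 = 1
s4: b4⊕b5⊕b6⊕b7⊕b12⊕b13⊕b14⊕b15 = 0⊕1⊕0⊕0⊕0⊕0⊕0⊕1 = 0
s8: b8⊕b9⊕b10⊕b11⊕b12⊕b13⊕b14⊕b15 = 1⊕1⊕1⊕0⊕0⊕0⊕0⊕1 = 0
Syndrome (s8...s1) = 0011 → position 3.
Overall parity (XOR of all 16 bits, including p0): 1⊕1⊕0⊕1⊕0⊕1⊕0⊕0⊕1⊕1⊕1⊕0⊕0⊕0⊕0⊕1 = 0
Overall=0, syndrome position=3 → double-bit error detected (uncorrectable).

double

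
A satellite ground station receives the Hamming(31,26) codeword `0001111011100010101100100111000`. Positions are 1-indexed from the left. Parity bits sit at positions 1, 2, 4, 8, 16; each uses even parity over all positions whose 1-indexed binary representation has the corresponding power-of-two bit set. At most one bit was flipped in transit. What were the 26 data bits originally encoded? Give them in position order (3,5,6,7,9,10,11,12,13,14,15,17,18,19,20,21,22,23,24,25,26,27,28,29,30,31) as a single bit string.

01111110001101100100101000

s1: b1⊕b3⊕b5⊕b7⊕b9⊕b11⊕b13⊕b15⊕b17⊕b19⊕b21⊕b23⊕b25⊕b27⊕b29⊕b31 = 0⊕0⊕1⊕1⊕1⊕1⊕0⊕1⊕1⊕1⊕0⊕1⊕0⊕1⊕0⊕0 = 1
s2: b2⊕b3⊕b6⊕b7⊕b10⊕b11⊕b14⊕b15⊕b18⊕b19⊕b22⊕b23⊕b26⊕b27⊕b30⊕b31 = 0⊕0⊕1⊕1⊕1⊕1⊕0⊕1⊕0⊕1⊕0⊕1⊕1⊕1⊕0⊕0 = 1
s4: b4⊕b5⊕b6⊕b7⊕b12⊕b13⊕b14⊕b15⊕b20⊕b21⊕b22⊕b23⊕b28⊕b29⊕b30⊕b31 = 1⊕1⊕1⊕1⊕0⊕0⊕0⊕1⊕1⊕0⊕0⊕1⊕1⊕0⊕0⊕0 = 0
s8: b8⊕b9⊕b10⊕b11⊕b12⊕b13⊕b14⊕b15⊕b24⊕b25⊕b26⊕b27⊕b28⊕b29⊕b30⊕b31 = 0⊕1⊕1⊕1⊕0⊕0⊕0⊕1⊕0⊕0⊕1⊕1⊕1⊕0⊕0⊕0 = 1
s16: b16⊕b17⊕b18⊕b19⊕b20⊕b21⊕b22⊕b23⊕b24⊕b25⊕b26⊕b27⊕b28⊕b29⊕b30⊕b31 = 0⊕1⊕0⊕1⊕1⊕0⊕0⊕1⊕0⊕0⊕1⊕1⊕1⊕0⊕0⊕0 = 1
Syndrome (s16...s1) = 11011 → position 27.
Flip bit 27: corrected codeword = 0001111011100010101100100101000
Data bits at positions 3,5,6,7,9,10,11,12,13,14,15,17,18,19,20,21,22,23,24,25,26,27,28,29,30,31: 01111110001101100100101000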